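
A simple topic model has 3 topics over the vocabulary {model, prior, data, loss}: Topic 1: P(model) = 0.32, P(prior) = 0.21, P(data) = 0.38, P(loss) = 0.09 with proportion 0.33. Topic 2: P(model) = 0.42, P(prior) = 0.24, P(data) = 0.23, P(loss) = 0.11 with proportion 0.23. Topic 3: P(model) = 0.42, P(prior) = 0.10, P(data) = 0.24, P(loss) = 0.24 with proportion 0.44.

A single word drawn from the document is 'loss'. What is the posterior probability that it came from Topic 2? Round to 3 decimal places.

0.158

Apply Bayes' rule: the posterior for each component is proportional to its prior times its likelihood at x.
Evaluate each component's likelihood at the observed value:
  L_1 = 0.09
  L_2 = 0.11
  L_3 = 0.24
Unnormalised posteriors:
  π_1·L_1 = 0.33 × 0.09 = 0.0297
  π_2·L_2 = 0.23 × 0.11 = 0.0253
  π_3·L_3 = 0.44 × 0.24 = 0.1056
Marginal: 0.0297 + 0.0253 + 0.1056 = 0.1606
Responsibility of Topic 2: 0.0253 / 0.1606 ≈ 0.158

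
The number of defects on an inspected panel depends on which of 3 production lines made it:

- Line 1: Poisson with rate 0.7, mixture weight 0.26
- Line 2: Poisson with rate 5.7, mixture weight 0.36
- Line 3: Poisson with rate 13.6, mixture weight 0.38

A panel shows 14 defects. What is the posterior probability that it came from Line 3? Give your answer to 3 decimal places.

0.987

P(component k | x) = π_k·f_k(x) / marginal(x), where marginal(x) = Σ_j π_j·f_j(x).
Evaluate each component's likelihood at the observed value:
  p_1 = e^(−0.7)·0.7^14/14! = 3.8633e-14
  p_2 = e^(−5.7)·5.7^14/14! = 0.00146677
  p_3 = e^(−13.6)·13.6^14/14! = 0.105374
Prior × likelihood for each component:
  π_1·p_1 = 0.26 × 3.8633e-14 = 1.00446e-14
  π_2·p_2 = 0.36 × 0.00146677 = 0.000528036
  π_3·p_3 = 0.38 × 0.105374 = 0.0400419
Evidence: 1.00446e-14 + 0.000528036 + 0.0400419 = 0.04057
P(Line 3 | data) = 0.0400419 / 0.04057 ≈ 0.987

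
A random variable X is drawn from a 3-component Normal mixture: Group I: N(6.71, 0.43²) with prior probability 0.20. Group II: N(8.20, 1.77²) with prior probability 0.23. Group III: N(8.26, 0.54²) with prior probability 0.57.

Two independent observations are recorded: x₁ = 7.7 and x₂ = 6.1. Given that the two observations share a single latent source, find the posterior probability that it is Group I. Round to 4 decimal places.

0.4419

Apply Bayes' rule: the posterior for each component is proportional to its prior times its likelihood at x.
Since both observations come from the same component, the likelihood for component k is f_k(x₁)·f_k(x₂).
  f_I = [0.0655252] × [0.339192] = 0.0222257
  f_II = [0.216575] × [0.111499] = 0.0241479
  f_III = [0.431505] × [0.000247834] = 0.000106942
Weight by the priors:
  w_I·f_I = 0.20 × 0.0222257 = 0.00444513
  w_II·f_II = 0.23 × 0.0241479 = 0.00555403
  w_III·f_III = 0.57 × 0.000106942 = 6.09567e-05
Sum: 0.00444513 + 0.00555403 + 6.09567e-05 = 0.0100601
So the posterior for Group I is 0.00444513 / 0.0100601 ≈ 0.4419.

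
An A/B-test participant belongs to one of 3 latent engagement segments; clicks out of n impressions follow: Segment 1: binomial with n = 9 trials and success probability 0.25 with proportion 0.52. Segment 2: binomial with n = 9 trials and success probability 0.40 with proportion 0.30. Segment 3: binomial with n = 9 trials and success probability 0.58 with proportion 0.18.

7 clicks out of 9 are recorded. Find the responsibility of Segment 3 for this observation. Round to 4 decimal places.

0.7826

P(component k | x) = w_k·f_k(x) / marginal(x), where marginal(x) = Σ_j w_j·f_j(x).
Component likelihoods at x = 7 clicks out of 9:
  L_1 = C(9,7)·0.25^7·0.75^2 = 36·6.10352e-05·0.5625 = 0.00123596
  L_2 = C(9,7)·0.40^7·0.60^2 = 36·0.0016384·0.36 = 0.0212337
  L_3 = C(9,7)·0.58^7·0.42^2 = 36·0.0220798·0.1764 = 0.140216
Unnormalised posteriors:
  w_1·L_1 = 0.52 × 0.00123596 = 0.0006427
  w_2·L_2 = 0.30 × 0.0212337 = 0.0063701
  w_3·L_3 = 0.18 × 0.140216 = 0.0252388
Denominator: 0.0006427 + 0.0063701 + 0.0252388 = 0.0322516
So the posterior for Segment 3 is 0.0252388 / 0.0322516 ≈ 0.7826.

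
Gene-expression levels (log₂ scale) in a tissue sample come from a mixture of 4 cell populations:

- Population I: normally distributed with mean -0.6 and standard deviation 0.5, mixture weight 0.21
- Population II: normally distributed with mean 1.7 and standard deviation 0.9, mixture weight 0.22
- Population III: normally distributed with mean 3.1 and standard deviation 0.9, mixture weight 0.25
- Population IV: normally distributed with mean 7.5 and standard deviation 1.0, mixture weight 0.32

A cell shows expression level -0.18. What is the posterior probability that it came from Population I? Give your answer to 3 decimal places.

0.913

The responsibility of component k is w_k f_k(x) divided by Σ_j w_j f_j(x).
Evaluate each component's likelihood at the observed value:
  L_I = (1/(0.5·√(2π)))·exp(−(-0.18−-0.6)²/(2·0.5²)) = 0.797885·exp(-0.35280) = 0.560688
  L_II = (1/(0.9·√(2π)))·exp(−(-0.18−1.7)²/(2·0.9²)) = 0.443269·exp(-2.18173) = 0.0500213
  L_III = (1/(0.9·√(2π)))·exp(−(-0.18−3.1)²/(2·0.9²)) = 0.443269·exp(-6.64099) = 0.000578793
  L_IV = (1/(1.0·√(2π)))·exp(−(-0.18−7.5)²/(2·1.0²)) = 0.398942·exp(-29.49120) = 6.20933e-14
Prior × likelihood for each component:
  w_I·L_I = 0.21 × 0.560688 = 0.117744
  w_II·L_II = 0.22 × 0.0500213 = 0.0110047
  w_III·L_III = 0.25 × 0.000578793 = 0.000144698
  w_IV·L_IV = 0.32 × 6.20933e-14 = 1.98699e-14
Evidence: 0.117744 + 0.0110047 + 0.000144698 + 1.98699e-14 = 0.128894
P(Population I | the observation) ≈ 0.913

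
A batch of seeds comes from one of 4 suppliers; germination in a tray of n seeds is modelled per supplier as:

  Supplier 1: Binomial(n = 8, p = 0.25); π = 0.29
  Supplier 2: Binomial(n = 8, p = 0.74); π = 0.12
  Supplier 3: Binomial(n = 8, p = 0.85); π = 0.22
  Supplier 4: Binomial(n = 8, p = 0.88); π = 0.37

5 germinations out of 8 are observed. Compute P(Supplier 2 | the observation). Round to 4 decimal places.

0.3731

Posterior ∝ prior × likelihood, so P(k | x) ∝ π_k f_k(x); normalise over all components.
Evaluate each component's likelihood at the observed value:
  L_1 = C(8,5)·0.25^5·0.75^3 = 56·0.000976562·0.421875 = 0.0230713
  L_2 = C(8,5)·0.74^5·0.26^3 = 56·0.221901·0.017576 = 0.218407
  L_3 = C(8,5)·0.85^5·0.15^3 = 56·0.443705·0.003375 = 0.0838603
  L_4 = C(8,5)·0.88^5·0.12^3 = 56·0.527732·0.001728 = 0.0510676
Weight by the priors:
  π_1·L_1 = 0.29 × 0.0230713 = 0.00669067
  π_2·L_2 = 0.12 × 0.218407 = 0.0262088
  π_3·L_3 = 0.22 × 0.0838603 = 0.0184493
  π_4·L_4 = 0.37 × 0.0510676 = 0.018895
Marginal: 0.00669067 + 0.0262088 + 0.0184493 + 0.018895 = 0.0702438
Responsibility of Supplier 2: 0.0262088 / 0.0702438 ≈ 0.3731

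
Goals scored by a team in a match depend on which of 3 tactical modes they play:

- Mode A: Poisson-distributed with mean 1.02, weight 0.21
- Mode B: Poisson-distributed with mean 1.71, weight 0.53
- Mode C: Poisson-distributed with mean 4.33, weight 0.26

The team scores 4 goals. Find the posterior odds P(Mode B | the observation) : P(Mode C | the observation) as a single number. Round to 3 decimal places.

Only the two components matter; the odds are (P(Z=i) f_i(x)) / (P(Z=j) f_j(x)).
Component likelihoods at x = 4 goals:
  p_A = 0.0162633
  p_B = 0.0644362
  p_C = 0.192861
Posterior odds = (P(Z=B)·p_B) / (P(Z=C)·p_C) = (0.53·0.0644362) / (0.26·0.192861) = 0.0341512 / 0.050144 ≈ 0.681

0.681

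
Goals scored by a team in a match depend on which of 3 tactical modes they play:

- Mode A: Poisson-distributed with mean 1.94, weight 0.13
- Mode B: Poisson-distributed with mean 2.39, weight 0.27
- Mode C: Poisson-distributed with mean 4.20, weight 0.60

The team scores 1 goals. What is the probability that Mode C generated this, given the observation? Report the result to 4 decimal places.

0.2838

By Bayes' theorem, P(k | x) = π_k f_k(x) / Σ_j π_j f_j(x).
Evaluate each component's likelihood at the observed value:
  f_A = e^(−1.94)·1.94^1/1! = 0.278786
  f_B = e^(−2.39)·2.39^1/1! = 0.218995
  f_C = e^(−4.20)·4.20^1/1! = 0.0629814
Multiply by the mixture weights:
  π_A·f_A = 0.13 × 0.278786 = 0.0362421
  π_B·f_B = 0.27 × 0.218995 = 0.0591286
  π_C·f_C = 0.60 × 0.0629814 = 0.0377889
Sum: 0.0362421 + 0.0591286 + 0.0377889 = 0.13316
P(Mode C | x) ≈ 0.2838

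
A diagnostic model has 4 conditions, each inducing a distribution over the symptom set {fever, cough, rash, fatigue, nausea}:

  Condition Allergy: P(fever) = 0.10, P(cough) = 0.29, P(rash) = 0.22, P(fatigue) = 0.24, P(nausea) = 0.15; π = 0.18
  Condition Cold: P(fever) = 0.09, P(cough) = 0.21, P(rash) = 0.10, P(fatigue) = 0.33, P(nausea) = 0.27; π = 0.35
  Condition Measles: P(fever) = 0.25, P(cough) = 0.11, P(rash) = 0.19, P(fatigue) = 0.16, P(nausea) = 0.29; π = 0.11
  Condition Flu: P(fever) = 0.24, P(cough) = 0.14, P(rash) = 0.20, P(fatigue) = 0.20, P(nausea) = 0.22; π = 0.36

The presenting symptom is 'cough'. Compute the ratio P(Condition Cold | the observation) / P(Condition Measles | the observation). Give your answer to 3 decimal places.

6.074

The posterior odds equal the prior odds times the likelihood ratio: (π_i/π_j)·(f_i(x)/f_j(x)).
Evaluate each component's likelihood at the observed value:
  L_Allergy = P(cough | comp) = 0.29
  L_Cold = P(cough | comp) = 0.21
  L_Measles = P(cough | comp) = 0.11
  L_Flu = P(cough | comp) = 0.14
Odds = (0.35/0.11) × (0.21/0.11) = 3.18182 × 1.90909 ≈ 6.074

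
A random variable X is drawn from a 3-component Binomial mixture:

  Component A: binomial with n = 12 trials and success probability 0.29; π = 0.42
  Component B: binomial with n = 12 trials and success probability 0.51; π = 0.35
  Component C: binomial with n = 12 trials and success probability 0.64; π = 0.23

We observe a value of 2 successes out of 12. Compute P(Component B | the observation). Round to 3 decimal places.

0.059

Posterior ∝ prior × likelihood, so P(k | x) ∝ P(Z=k) f_k(x); normalise over all components.
Evaluate each component's likelihood at the observed value:
  f_A = C(12,2)·0.29^2·0.71^10 = 66·0.0841·0.0325524 = 0.180686
  f_B = C(12,2)·0.51^2·0.49^10 = 66·0.2601·0.000797923 = 0.0136976
  f_C = C(12,2)·0.64^2·0.36^10 = 66·0.4096·3.65616e-05 = 0.000988391
Prior × likelihood for each component:
  P(Z=A)·f_A = 0.42 × 0.180686 = 0.0758879
  P(Z=B)·f_B = 0.35 × 0.0136976 = 0.00479417
  P(Z=C)·f_C = 0.23 × 0.000988391 = 0.00022733
Sum: 0.0758879 + 0.00479417 + 0.00022733 = 0.0809094
So the posterior for Component B is 0.00479417 / 0.0809094 ≈ 0.059.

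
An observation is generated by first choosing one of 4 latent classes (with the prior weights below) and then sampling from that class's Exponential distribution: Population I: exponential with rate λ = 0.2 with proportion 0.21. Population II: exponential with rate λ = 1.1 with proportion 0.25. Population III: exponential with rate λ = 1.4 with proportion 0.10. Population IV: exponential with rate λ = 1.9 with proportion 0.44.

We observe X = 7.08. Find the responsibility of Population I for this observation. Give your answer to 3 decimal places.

0.988

P(component k | x) = π_k·f_k(x) / marginal(x), where marginal(x) = Σ_j π_j·f_j(x).
Component likelihoods at x = 7.08:
  f_I = 0.2·e^(−0.2·7.08) = 0.2·e^(−1.4160) = 0.0485366
  f_II = 1.1·e^(−1.1·7.08) = 1.1·e^(−7.7880) = 0.00045615
  f_III = 1.4·e^(−1.4·7.08) = 1.4·e^(−9.9120) = 6.94067e-05
  f_IV = 1.9·e^(−1.9·7.08) = 1.9·e^(−13.4520) = 2.7329e-06
Multiply by the mixture weights:
  π_I·f_I = 0.21 × 0.0485366 = 0.0101927
  π_II·f_II = 0.25 × 0.00045615 = 0.000114037
  π_III·f_III = 0.10 × 6.94067e-05 = 6.94067e-06
  π_IV·f_IV = 0.44 × 2.7329e-06 = 1.20248e-06
Normaliser: 0.0101927 + 0.000114037 + 6.94067e-06 + 1.20248e-06 = 0.0103149
P(Population I | data) = 0.0101927 / 0.0103149 ≈ 0.988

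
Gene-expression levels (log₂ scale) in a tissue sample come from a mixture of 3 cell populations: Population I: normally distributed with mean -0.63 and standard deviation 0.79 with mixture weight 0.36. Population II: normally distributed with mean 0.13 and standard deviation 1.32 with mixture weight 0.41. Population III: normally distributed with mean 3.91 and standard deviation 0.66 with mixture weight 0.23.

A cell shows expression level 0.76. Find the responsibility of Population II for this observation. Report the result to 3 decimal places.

0.741

The responsibility of component k is P(Z=k) f_k(x) divided by Σ_j P(Z=j) f_j(x).
Component likelihoods at x = 0.76:
  f_I = 0.107408
  f_II = 0.269695
  f_III = 6.83888e-06
Multiply by the mixture weights:
  P(Z=I)·f_I = 0.36 × 0.107408 = 0.0386667
  P(Z=II)·f_II = 0.41 × 0.269695 = 0.110575
  P(Z=III)·f_III = 0.23 × 6.83888e-06 = 1.57294e-06
Sum: 0.0386667 + 0.110575 + 1.57294e-06 = 0.149243
Responsibility of Population II: 0.110575 / 0.149243 ≈ 0.741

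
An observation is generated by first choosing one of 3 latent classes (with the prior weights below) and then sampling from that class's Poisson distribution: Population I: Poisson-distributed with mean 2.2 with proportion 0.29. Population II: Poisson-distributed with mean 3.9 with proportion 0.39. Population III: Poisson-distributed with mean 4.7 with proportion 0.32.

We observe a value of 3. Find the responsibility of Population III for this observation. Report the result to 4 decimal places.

0.2716

Apply Bayes' rule: the posterior for each component is proportional to its prior times its likelihood at x.
Evaluate each component's likelihood at the observed value:
  L_I = e^(−2.2)·2.2^3/3! = 0.196639
  L_II = e^(−3.9)·3.9^3/3! = 0.200122
  L_III = e^(−4.7)·4.7^3/3! = 0.157383
Prior × likelihood for each component:
  w_I·L_I = 0.29 × 0.196639 = 0.0570252
  w_II·L_II = 0.39 × 0.200122 = 0.0780474
  w_III·L_III = 0.32 × 0.157383 = 0.0503626
Marginal: 0.0570252 + 0.0780474 + 0.0503626 = 0.185435
So the posterior for Population III is 0.0503626 / 0.185435 ≈ 0.2716.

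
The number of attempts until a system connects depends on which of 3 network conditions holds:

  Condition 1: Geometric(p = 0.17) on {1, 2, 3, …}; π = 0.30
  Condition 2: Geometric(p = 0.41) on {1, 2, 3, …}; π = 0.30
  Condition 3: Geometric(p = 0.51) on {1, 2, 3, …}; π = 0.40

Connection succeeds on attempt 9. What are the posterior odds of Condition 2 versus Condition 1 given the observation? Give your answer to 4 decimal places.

Only the two components matter; the odds are (π_i f_i(x)) / (π_j f_j(x)).
Evaluate each component's likelihood at the observed value:
  f_1 = 0.17·(1−0.17)^8 = 0.17·0.225229 = 0.038289
  f_2 = 0.41·(1−0.41)^8 = 0.41·0.014683 = 0.00602005
  f_3 = 0.51·(1−0.51)^8 = 0.51·0.00332329 = 0.00169488
Posterior odds = (π_2·f_2) / (π_1·f_1) = (0.30·0.00602005) / (0.30·0.038289) = 0.00180601 / 0.0114867 ≈ 0.1572

0.1572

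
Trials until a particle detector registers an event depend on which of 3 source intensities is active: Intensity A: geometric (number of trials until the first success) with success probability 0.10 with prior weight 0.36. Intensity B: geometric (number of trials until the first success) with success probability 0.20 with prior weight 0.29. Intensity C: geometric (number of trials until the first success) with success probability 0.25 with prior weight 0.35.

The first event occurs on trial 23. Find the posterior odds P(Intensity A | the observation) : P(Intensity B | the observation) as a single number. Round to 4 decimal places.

Since P(k|x) ∝ w_k f_k(x), the posterior odds are w_i f_i(x) / (w_j f_j(x)).
Component likelihoods at x = 23:
  p_A = 0.10·(1−0.10)^22 = 0.10·0.0984771 = 0.00984771
  p_B = 0.20·(1−0.20)^22 = 0.20·0.0073787 = 0.00147574
  p_C = 0.25·(1−0.25)^22 = 0.25·0.00178381 = 0.000445952
Posterior odds = (w_A·p_A) / (w_B·p_B) = (0.36·0.00984771) / (0.29·0.00147574) = 0.00354518 / 0.000427964 ≈ 8.2838

8.2838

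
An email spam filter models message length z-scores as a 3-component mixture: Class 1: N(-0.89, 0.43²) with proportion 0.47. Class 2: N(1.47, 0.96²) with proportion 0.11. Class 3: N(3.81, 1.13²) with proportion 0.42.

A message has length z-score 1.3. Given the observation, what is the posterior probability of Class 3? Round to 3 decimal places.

Posterior ∝ prior × likelihood, so P(k | x) ∝ w_k f_k(x); normalise over all components.
Component likelihoods at x = 1.3:
  f_1 = 2.16214e-06
  f_2 = 0.4091
  f_3 = 0.0299536
Weight by the priors:
  w_1·f_1 = 0.47 × 2.16214e-06 = 1.01621e-06
  w_2·f_2 = 0.11 × 0.4091 = 0.045001
  w_3·f_3 = 0.42 × 0.0299536 = 0.0125805
Evidence: 1.01621e-06 + 0.045001 + 0.0125805 = 0.0575825
P(Class 3 | x) = 0.0125805 / 0.0575825 ≈ 0.218

0.218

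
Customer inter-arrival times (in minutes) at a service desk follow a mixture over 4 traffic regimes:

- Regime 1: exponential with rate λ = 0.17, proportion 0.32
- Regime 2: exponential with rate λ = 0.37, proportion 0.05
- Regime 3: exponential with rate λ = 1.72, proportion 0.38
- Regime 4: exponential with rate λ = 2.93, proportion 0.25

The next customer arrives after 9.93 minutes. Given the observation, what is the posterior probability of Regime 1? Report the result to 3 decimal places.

Posterior ∝ prior × likelihood, so P(k | x) ∝ P(Z=k) f_k(x); normalise over all components.
Exponential densities:
  L_1 = 0.17·e^(−0.17·9.93) = 0.17·e^(−1.6881) = 0.031428
  L_2 = 0.37·e^(−0.37·9.93) = 0.37·e^(−3.6741) = 0.00938773
  L_3 = 1.72·e^(−1.72·9.93) = 1.72·e^(−17.0796) = 6.57586e-08
  L_4 = 2.93·e^(−2.93·9.93) = 2.93·e^(−29.0949) = 6.77818e-13
Weight by the priors:
  P(Z=1)·L_1 = 0.32 × 0.031428 = 0.010057
  P(Z=2)·L_2 = 0.05 × 0.00938773 = 0.000469386
  P(Z=3)·L_3 = 0.38 × 6.57586e-08 = 2.49883e-08
  P(Z=4)·L_4 = 0.25 × 6.77818e-13 = 1.69455e-13
Normaliser: 0.010057 + 0.000469386 + 2.49883e-08 + 1.69455e-13 = 0.0105264
P(Regime 1 | x) ≈ 0.955

0.955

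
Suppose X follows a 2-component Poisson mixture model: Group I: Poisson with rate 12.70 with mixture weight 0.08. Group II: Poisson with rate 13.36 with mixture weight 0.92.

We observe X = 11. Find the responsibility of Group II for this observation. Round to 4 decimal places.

Apply Bayes' rule: the posterior for each component is proportional to its prior times its likelihood at x.
Component likelihoods at x = 11:
  p_I = e^(−12.70)·12.70^11/11! = 0.105961
  p_II = e^(−13.36)·13.36^11/11! = 0.0956183
Prior × likelihood for each component:
  P(Z=I)·p_I = 0.08 × 0.105961 = 0.00847687
  P(Z=II)·p_II = 0.92 × 0.0956183 = 0.0879688
Evidence: 0.00847687 + 0.0879688 = 0.0964457
So the posterior for Group II is 0.0879688 / 0.0964457 ≈ 0.9121.

0.9121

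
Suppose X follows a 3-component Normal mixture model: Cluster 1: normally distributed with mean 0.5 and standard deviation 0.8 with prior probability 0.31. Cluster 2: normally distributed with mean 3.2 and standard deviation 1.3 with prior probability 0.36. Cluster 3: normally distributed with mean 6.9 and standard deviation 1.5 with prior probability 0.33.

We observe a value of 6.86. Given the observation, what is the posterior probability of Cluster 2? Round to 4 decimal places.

Posterior ∝ prior × likelihood, so P(k | x) ∝ π_k f_k(x); normalise over all components.
Normal densities:
  p_1 = 9.40961e-15
  p_2 = 0.0058314
  p_3 = 0.265867
Unnormalised posteriors:
  π_1·p_1 = 0.31 × 9.40961e-15 = 2.91698e-15
  π_2·p_2 = 0.36 × 0.0058314 = 0.0020993
  π_3·p_3 = 0.33 × 0.265867 = 0.0877361
Denominator: 2.91698e-15 + 0.0020993 + 0.0877361 = 0.0898354
Responsibility of Cluster 2: 0.0020993 / 0.0898354 ≈ 0.0234

0.0234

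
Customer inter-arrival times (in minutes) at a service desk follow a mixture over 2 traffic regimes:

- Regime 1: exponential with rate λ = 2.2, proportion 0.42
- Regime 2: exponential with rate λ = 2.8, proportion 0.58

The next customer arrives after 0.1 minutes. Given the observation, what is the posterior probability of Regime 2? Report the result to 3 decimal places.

0.623

Apply Bayes' rule: the posterior for each component is proportional to its prior times its likelihood at x.
Evaluate each component's likelihood at the observed value:
  f_1 = 1.76554
  f_2 = 2.11619
Unnormalised posteriors:
  π_1·f_1 = 0.42 × 1.76554 = 0.741527
  π_2·f_2 = 0.58 × 2.11619 = 1.22739
Evidence: 0.741527 + 1.22739 = 1.96892
P(Regime 2 | x) ≈ 0.623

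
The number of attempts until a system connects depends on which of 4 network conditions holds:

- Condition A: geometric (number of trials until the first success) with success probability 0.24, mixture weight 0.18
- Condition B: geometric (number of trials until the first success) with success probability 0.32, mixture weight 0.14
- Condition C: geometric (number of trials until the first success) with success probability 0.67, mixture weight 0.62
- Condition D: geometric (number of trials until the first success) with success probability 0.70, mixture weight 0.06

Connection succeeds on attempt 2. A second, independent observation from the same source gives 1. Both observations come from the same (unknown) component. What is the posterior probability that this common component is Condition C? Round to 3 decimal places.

By Bayes' theorem, P(k | x) = π_k f_k(x) / Σ_j π_j f_j(x).
Since both observations come from the same component, the likelihood for component k is f_k(x₁)·f_k(x₂).
  p_A = [0.24·(1−0.24)^1 = 0.24·0.76 = 0.1824] × [0.24] = 0.043776
  p_B = [0.32·(1−0.32)^1 = 0.32·0.68 = 0.2176] × [0.32] = 0.069632
  p_C = [0.67·(1−0.67)^1 = 0.67·0.33 = 0.2211] × [0.67] = 0.148137
  p_D = [0.70·(1−0.70)^1 = 0.70·0.3 = 0.21] × [0.7] = 0.147
Multiply by the mixture weights:
  π_A·p_A = 0.18 × 0.043776 = 0.00787968
  π_B·p_B = 0.14 × 0.069632 = 0.00974848
  π_C·p_C = 0.62 × 0.148137 = 0.0918449
  π_D·p_D = 0.06 × 0.147 = 0.00882
Denominator: 0.00787968 + 0.00974848 + 0.0918449 + 0.00882 = 0.118293
P(Condition C | x) ≈ 0.776

0.776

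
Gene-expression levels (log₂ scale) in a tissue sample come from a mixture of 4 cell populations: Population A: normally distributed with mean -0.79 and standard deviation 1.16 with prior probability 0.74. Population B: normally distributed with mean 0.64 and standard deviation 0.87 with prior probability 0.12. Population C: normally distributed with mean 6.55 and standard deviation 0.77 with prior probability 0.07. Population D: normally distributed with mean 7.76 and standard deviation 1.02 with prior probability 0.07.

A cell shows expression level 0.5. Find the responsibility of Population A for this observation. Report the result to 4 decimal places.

P(component k | x) = π_k·f_k(x) / marginal(x), where marginal(x) = Σ_j π_j·f_j(x).
Normal densities:
  f_A = (1/(1.16·√(2π)))·exp(−(0.5−-0.79)²/(2·1.16²)) = 0.343916·exp(-0.61835) = 0.185313
  f_B = (1/(0.87·√(2π)))·exp(−(0.5−0.64)²/(2·0.87²)) = 0.458554·exp(-0.01295) = 0.452655
  f_C = (1/(0.77·√(2π)))·exp(−(0.5−6.55)²/(2·0.77²)) = 0.518107·exp(-30.86735) = 2.03658e-14
  f_D = (1/(1.02·√(2π)))·exp(−(0.5−7.76)²/(2·1.02²)) = 0.391120·exp(-25.33045) = 3.90333e-12
Multiply by the mixture weights:
  π_A·f_A = 0.74 × 0.185313 = 0.137132
  π_B·f_B = 0.12 × 0.452655 = 0.0543187
  π_C·f_C = 0.07 × 2.03658e-14 = 1.4256e-15
  π_D·f_D = 0.07 × 3.90333e-12 = 2.73233e-13
Denominator: 0.137132 + 0.0543187 + 1.4256e-15 + 2.73233e-13 = 0.191451
Responsibility of Population A: 0.137132 / 0.191451 ≈ 0.7163

0.7163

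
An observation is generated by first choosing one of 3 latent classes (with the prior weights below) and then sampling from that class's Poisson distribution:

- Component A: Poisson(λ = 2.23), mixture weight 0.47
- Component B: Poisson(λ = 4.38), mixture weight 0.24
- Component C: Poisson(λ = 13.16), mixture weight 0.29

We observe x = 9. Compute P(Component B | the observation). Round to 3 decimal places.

0.211

Apply Bayes' rule: the posterior for each component is proportional to its prior times its likelihood at x.
Component likelihoods at x = 9:
  f_A = e^(−2.23)·2.23^9/9! = 0.000404114
  f_B = e^(−4.38)·4.38^9/9! = 0.0204783
  f_C = e^(−13.16)·13.16^9/9! = 0.0628383
Unnormalised posteriors:
  π_A·f_A = 0.47 × 0.000404114 = 0.000189934
  π_B·f_B = 0.24 × 0.0204783 = 0.00491479
  π_C·f_C = 0.29 × 0.0628383 = 0.0182231
Sum: 0.000189934 + 0.00491479 + 0.0182231 = 0.0233278
P(Component B | x) ≈ 0.211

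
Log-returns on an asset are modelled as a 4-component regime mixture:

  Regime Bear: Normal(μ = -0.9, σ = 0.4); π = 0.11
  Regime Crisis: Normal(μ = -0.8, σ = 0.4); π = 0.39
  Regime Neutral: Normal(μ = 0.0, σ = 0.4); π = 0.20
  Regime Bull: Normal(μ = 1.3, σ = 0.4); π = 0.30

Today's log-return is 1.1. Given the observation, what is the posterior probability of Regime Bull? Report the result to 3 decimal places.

0.983

The responsibility of component k is w_k f_k(x) divided by Σ_j w_j f_j(x).
Component likelihoods at x = 1.1:
  p_Bear = (1/(0.4·√(2π)))·exp(−(1.1−-0.9)²/(2·0.4²)) = 0.997356·exp(-12.50000) = 3.7168e-06
  p_Crisis = (1/(0.4·√(2π)))·exp(−(1.1−-0.8)²/(2·0.4²)) = 0.997356·exp(-11.28125) = 1.25738e-05
  p_Neutral = (1/(0.4·√(2π)))·exp(−(1.1−0.0)²/(2·0.4²)) = 0.997356·exp(-3.78125) = 0.0227339
  p_Bull = (1/(0.4·√(2π)))·exp(−(1.1−1.3)²/(2·0.4²)) = 0.997356·exp(-0.12500) = 0.880163
Multiply by the mixture weights:
  w_Bear·p_Bear = 0.11 × 3.7168e-06 = 4.08848e-07
  w_Crisis·p_Crisis = 0.39 × 1.25738e-05 = 4.90377e-06
  w_Neutral·p_Neutral = 0.20 × 0.0227339 = 0.00454678
  w_Bull·p_Bull = 0.30 × 0.880163 = 0.264049
Evidence: 4.08848e-07 + 4.90377e-06 + 0.00454678 + 0.264049 = 0.268601
P(Regime Bull | 1.1) ≈ 0.983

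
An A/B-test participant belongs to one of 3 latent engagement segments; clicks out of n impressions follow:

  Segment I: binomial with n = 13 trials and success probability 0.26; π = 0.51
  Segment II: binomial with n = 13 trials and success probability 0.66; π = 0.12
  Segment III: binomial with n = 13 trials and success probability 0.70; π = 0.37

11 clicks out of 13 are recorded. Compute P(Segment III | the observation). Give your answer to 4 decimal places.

0.8209

Apply Bayes' rule: the posterior for each component is proportional to its prior times its likelihood at x.
Component likelihoods at x = 11 clicks out of 13:
  L_I = C(13,11)·0.26^11·0.74^2 = 78·3.67034e-07·0.5476 = 1.56771e-05
  L_II = C(13,11)·0.66^11·0.34^2 = 78·0.010351·0.1156 = 0.0933331
  L_III = C(13,11)·0.70^11·0.30^2 = 78·0.0197733·0.09 = 0.138808
Weight by the priors:
  w_I·L_I = 0.51 × 1.56771e-05 = 7.99531e-06
  w_II·L_II = 0.12 × 0.0933331 = 0.0112
  w_III·L_III = 0.37 × 0.138808 = 0.0513591
Denominator: 7.99531e-06 + 0.0112 + 0.0513591 = 0.0625671
P(Segment III | 11 clicks out of 13) = 0.0513591 / 0.0625671 ≈ 0.8209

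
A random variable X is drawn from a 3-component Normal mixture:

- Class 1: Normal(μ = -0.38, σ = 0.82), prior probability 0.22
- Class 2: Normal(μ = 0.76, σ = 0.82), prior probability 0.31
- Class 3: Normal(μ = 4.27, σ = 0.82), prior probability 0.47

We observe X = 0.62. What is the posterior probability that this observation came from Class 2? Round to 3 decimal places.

0.745

P(component k | x) = π_k·f_k(x) / marginal(x), where marginal(x) = Σ_j π_j·f_j(x).
Normal densities:
  p_1 = 0.231288
  p_2 = 0.479476
  p_3 = 2.42483e-05
Multiply by the mixture weights:
  π_1·p_1 = 0.22 × 0.231288 = 0.0508833
  π_2·p_2 = 0.31 × 0.479476 = 0.148637
  π_3·p_3 = 0.47 × 2.42483e-05 = 1.13967e-05
Normaliser: 0.0508833 + 0.148637 + 1.13967e-05 = 0.199532
P(Class 2 | 0.62) ≈ 0.745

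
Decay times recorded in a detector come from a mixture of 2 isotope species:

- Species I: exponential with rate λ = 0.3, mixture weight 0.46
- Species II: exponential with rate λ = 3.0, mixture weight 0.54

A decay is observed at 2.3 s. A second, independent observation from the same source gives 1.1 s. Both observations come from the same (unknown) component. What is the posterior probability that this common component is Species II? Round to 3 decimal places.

The responsibility of component k is P(Z=k) f_k(x) divided by Σ_j P(Z=j) f_j(x).
Since both observations come from the same component, the likelihood for component k is f_k(x₁)·f_k(x₂).
  L_I = [0.150473] × [0.215677] = 0.0324535
  L_II = [0.00302336] × [0.11065] = 0.000334533
Prior × likelihood for each component:
  P(Z=I)·L_I = 0.46 × 0.0324535 = 0.0149286
  P(Z=II)·L_II = 0.54 × 0.000334533 = 0.000180648
Marginal: 0.0149286 + 0.000180648 = 0.0151093
P(Species II | data) ≈ 0.012

0.012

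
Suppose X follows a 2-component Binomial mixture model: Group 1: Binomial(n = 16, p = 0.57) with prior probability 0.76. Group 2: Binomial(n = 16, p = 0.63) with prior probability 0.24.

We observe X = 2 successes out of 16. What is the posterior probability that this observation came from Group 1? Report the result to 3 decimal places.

0.955

Posterior ∝ prior × likelihood, so P(k | x) ∝ w_k f_k(x); normalise over all components.
Binomial probabilities:
  f_1 = C(16,2)·0.57^2·0.43^14 = 120·0.3249·7.38854e-06 = 0.000288064
  f_2 = C(16,2)·0.63^2·0.37^14 = 120·0.3969·9.01206e-07 = 4.29226e-05
Multiply by the mixture weights:
  w_1·f_1 = 0.76 × 0.000288064 = 0.000218929
  w_2·f_2 = 0.24 × 4.29226e-05 = 1.03014e-05
Marginal: 0.000218929 + 1.03014e-05 = 0.00022923
P(Group 1 | the observation) = 0.000218929 / 0.00022923 ≈ 0.955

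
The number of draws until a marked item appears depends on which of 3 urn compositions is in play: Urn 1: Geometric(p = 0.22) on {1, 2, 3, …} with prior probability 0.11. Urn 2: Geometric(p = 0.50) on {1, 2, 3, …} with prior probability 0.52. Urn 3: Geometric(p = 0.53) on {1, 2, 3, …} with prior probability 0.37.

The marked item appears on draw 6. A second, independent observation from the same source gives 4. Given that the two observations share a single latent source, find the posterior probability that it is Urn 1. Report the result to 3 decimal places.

0.491

P(component k | x) = w_k·f_k(x) / marginal(x), where marginal(x) = Σ_j w_j·f_j(x).
Since both observations come from the same component, the likelihood for component k is f_k(x₁)·f_k(x₂).
  L_1 = [0.22·(1−0.22)^5 = 0.22·0.288717 = 0.0635178] × [0.104401] = 0.00663135
  L_2 = [0.50·(1−0.50)^5 = 0.50·0.03125 = 0.015625] × [0.0625] = 0.000976562
  L_3 = [0.53·(1−0.53)^5 = 0.53·0.0229345 = 0.0121553] × [0.0550262] = 0.000668859
Unnormalised posteriors:
  w_1·L_1 = 0.11 × 0.00663135 = 0.000729449
  w_2·L_2 = 0.52 × 0.000976562 = 0.000507813
  w_3·L_3 = 0.37 × 0.000668859 = 0.000247478
Denominator: 0.000729449 + 0.000507813 + 0.000247478 = 0.00148474
P(Urn 1 | data) = 0.000729449 / 0.00148474 ≈ 0.491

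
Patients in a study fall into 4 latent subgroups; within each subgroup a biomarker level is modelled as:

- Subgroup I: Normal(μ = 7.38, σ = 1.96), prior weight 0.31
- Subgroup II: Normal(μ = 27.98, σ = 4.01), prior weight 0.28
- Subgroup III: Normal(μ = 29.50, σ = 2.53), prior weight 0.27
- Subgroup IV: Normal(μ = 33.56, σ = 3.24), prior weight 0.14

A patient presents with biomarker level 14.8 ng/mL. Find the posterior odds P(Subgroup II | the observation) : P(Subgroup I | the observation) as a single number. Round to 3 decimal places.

2.577

The posterior odds equal the prior odds times the likelihood ratio: (π_i/π_j)·(f_i(x)/f_j(x)).
Component likelihoods at x = 14.8 ng/mL:
  L_I = 0.000157246
  L_II = 0.00044868
  L_III = 7.36287e-09
  L_IV = 6.46232e-09
Posterior odds = (π_II·L_II) / (π_I·L_I) = (0.28·0.00044868) / (0.31·0.000157246) = 0.00012563 / 4.87462e-05 ≈ 2.577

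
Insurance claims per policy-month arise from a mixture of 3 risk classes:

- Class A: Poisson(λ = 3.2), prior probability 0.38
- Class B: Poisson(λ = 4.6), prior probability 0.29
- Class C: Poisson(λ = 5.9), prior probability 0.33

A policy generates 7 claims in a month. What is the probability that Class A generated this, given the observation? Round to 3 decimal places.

0.131

Apply Bayes' rule: the posterior for each component is proportional to its prior times its likelihood at x.
Poisson probabilities:
  L_A = e^(−3.2)·3.2^7/7! = 0.0277893
  L_B = e^(−4.6)·4.6^7/7! = 0.08692
  L_C = e^(−5.9)·5.9^7/7! = 0.135268
Unnormalised posteriors:
  π_A·L_A = 0.38 × 0.0277893 = 0.0105599
  π_B·L_B = 0.29 × 0.08692 = 0.0252068
  π_C·L_C = 0.33 × 0.135268 = 0.0446385
Normaliser: 0.0105599 + 0.0252068 + 0.0446385 = 0.0804053
P(Class A | x) = 0.0105599 / 0.0804053 ≈ 0.131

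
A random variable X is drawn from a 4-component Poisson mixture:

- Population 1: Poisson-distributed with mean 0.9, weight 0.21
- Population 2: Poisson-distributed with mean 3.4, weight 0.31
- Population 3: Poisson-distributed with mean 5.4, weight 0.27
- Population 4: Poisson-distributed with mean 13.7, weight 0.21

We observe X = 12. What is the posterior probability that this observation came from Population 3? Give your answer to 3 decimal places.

0.068

By Bayes' theorem, P(k | x) = w_k f_k(x) / Σ_j w_j f_j(x).
Evaluate each component's likelihood at the observed value:
  p_1 = 2.39722e-10
  p_2 = 0.000166268
  p_3 = 0.00579693
  p_4 = 0.102441
Unnormalised posteriors:
  w_1·p_1 = 0.21 × 2.39722e-10 = 5.03416e-11
  w_2·p_2 = 0.31 × 0.000166268 = 5.15431e-05
  w_3·p_3 = 0.27 × 0.00579693 = 0.00156517
  w_4·p_4 = 0.21 × 0.102441 = 0.0215127
Denominator: 5.03416e-11 + 5.15431e-05 + 0.00156517 + 0.0215127 = 0.0231294
So the posterior for Population 3 is 0.00156517 / 0.0231294 ≈ 0.068.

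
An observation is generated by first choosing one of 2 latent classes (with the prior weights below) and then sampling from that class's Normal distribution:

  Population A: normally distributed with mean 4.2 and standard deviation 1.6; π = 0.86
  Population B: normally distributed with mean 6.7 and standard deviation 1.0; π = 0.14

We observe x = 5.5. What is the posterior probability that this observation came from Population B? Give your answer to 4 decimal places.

0.1499

The responsibility of component k is π_k f_k(x) divided by Σ_j π_j f_j(x).
Component likelihoods at x = 5.5:
  f_A = 0.179242
  f_B = 0.194186
Prior × likelihood for each component:
  π_A·f_A = 0.86 × 0.179242 = 0.154148
  π_B·f_B = 0.14 × 0.194186 = 0.027186
Sum: 0.154148 + 0.027186 = 0.181334
So the posterior for Population B is 0.027186 / 0.181334 ≈ 0.1499.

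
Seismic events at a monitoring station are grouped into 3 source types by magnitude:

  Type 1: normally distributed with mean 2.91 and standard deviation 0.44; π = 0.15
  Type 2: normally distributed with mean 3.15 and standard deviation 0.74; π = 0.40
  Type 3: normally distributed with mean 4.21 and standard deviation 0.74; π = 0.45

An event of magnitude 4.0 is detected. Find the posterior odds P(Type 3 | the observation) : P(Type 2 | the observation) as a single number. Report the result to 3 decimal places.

2.090

The posterior odds equal the prior odds times the likelihood ratio: (P(Z=i)/P(Z=j))·(f_i(x)/f_j(x)).
Normal densities:
  L_1 = 0.0421552
  L_2 = 0.278725
  L_3 = 0.517834
Posterior odds = (P(Z=3)·L_3) / (P(Z=2)·L_2) = (0.45·0.517834) / (0.40·0.278725) = 0.233025 / 0.11149 ≈ 2.090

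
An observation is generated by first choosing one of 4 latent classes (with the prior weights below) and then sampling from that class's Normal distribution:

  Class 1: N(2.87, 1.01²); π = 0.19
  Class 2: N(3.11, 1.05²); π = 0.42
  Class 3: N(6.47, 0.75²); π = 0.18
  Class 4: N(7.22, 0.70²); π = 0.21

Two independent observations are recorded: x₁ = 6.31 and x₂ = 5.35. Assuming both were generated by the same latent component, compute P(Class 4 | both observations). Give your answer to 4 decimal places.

By Bayes' theorem, P(k | x) = w_k f_k(x) / Σ_j w_j f_j(x).
Since both observations come from the same component, the likelihood for component k is f_k(x₁)·f_k(x₂).
  f_1 = [0.0011956] × [0.0193804] = 2.31712e-05
  f_2 = [0.00365478] × [0.0390355] = 0.000142666
  f_3 = [0.519956] × [0.174422] = 0.0906916
  f_4 = [0.244812] × [0.0160744] = 0.0039352
Weight by the priors:
  w_1·f_1 = 0.19 × 2.31712e-05 = 4.40253e-06
  w_2·f_2 = 0.42 × 0.000142666 = 5.99197e-05
  w_3·f_3 = 0.18 × 0.0906916 = 0.0163245
  w_4·f_4 = 0.21 × 0.0039352 = 0.000826393
Evidence: 4.40253e-06 + 5.99197e-05 + 0.0163245 + 0.000826393 = 0.0172152
Responsibility of Class 4: 0.000826393 / 0.0172152 ≈ 0.0480

0.0480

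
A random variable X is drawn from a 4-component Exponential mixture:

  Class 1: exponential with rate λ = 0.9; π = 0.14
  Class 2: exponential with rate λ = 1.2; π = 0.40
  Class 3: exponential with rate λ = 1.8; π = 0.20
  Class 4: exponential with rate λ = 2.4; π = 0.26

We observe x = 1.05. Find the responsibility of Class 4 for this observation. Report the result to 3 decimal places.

0.173

The responsibility of component k is w_k f_k(x) divided by Σ_j w_j f_j(x).
Evaluate each component's likelihood at the observed value:
  L_1 = 0.9·e^(−0.9·1.05) = 0.9·e^(−0.9450) = 0.349812
  L_2 = 1.2·e^(−1.2·1.05) = 1.2·e^(−1.2600) = 0.340385
  L_3 = 1.8·e^(−1.8·1.05) = 1.8·e^(−1.8900) = 0.271929
  L_4 = 2.4·e^(−2.4·1.05) = 2.4·e^(−2.5200) = 0.193103
Weight by the priors:
  w_1·L_1 = 0.14 × 0.349812 = 0.0489736
  w_2·L_2 = 0.40 × 0.340385 = 0.136154
  w_3·L_3 = 0.20 × 0.271929 = 0.0543859
  w_4·L_4 = 0.26 × 0.193103 = 0.0502068
Normaliser: 0.0489736 + 0.136154 + 0.0543859 + 0.0502068 = 0.28972
P(Class 4 | x) ≈ 0.173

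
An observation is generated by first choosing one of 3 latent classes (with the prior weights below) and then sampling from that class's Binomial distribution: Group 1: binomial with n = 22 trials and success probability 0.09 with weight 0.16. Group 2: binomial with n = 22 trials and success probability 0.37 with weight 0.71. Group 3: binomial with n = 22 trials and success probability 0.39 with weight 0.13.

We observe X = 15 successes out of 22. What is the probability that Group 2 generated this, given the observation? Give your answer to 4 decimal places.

0.7566

Apply Bayes' rule: the posterior for each component is proportional to its prior times its likelihood at x.
Component likelihoods at x = 15 successes out of 22:
  L_1 = C(22,15)·0.09^15·0.91^7 = 170544·2.05891e-16·0.516761 = 1.81453e-11
  L_2 = C(22,15)·0.37^15·0.63^7 = 170544·3.33446e-07·0.0393898 = 0.00223999
  L_3 = C(22,15)·0.39^15·0.61^7 = 170544·7.34462e-07·0.0314274 = 0.00393654
Prior × likelihood for each component:
  P(Z=1)·L_1 = 0.16 × 1.81453e-11 = 2.90325e-12
  P(Z=2)·L_2 = 0.71 × 0.00223999 = 0.00159039
  P(Z=3)·L_3 = 0.13 × 0.00393654 = 0.00051175
Sum: 2.90325e-12 + 0.00159039 + 0.00051175 = 0.00210214
P(Group 2 | the observation) ≈ 0.7566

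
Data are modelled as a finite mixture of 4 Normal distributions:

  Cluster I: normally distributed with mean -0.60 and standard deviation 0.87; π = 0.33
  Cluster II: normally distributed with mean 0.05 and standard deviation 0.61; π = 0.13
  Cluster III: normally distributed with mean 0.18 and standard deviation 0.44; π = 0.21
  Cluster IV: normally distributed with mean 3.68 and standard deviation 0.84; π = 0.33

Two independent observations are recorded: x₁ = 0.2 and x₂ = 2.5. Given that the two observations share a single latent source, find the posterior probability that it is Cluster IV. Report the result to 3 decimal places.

P(component k | x) = π_k·f_k(x) / marginal(x), where marginal(x) = Σ_j π_j·f_j(x).
Since both observations come from the same component, the likelihood for component k is f_k(x₁)·f_k(x₂).
  p_I = [(1/(0.87·√(2π)))·exp(−(0.2−-0.60)²/(2·0.87²)) = 0.458554·exp(-0.42278) = 0.300456] × [0.000802371] = 0.000241077
  p_II = [(1/(0.61·√(2π)))·exp(−(0.2−0.05)²/(2·0.61²)) = 0.654004·exp(-0.03023) = 0.634527] × [0.000205441] = 0.000130358
  p_III = [(1/(0.44·√(2π)))·exp(−(0.2−0.18)²/(2·0.44²)) = 0.906687·exp(-0.00103) = 0.905751] × [8.3254e-07] = 7.54074e-07
  p_IV = [(1/(0.84·√(2π)))·exp(−(0.2−3.68)²/(2·0.84²)) = 0.474931·exp(-8.58163) = 8.90584e-05] × [0.177061] = 1.57687e-05
Weight by the priors:
  π_I·p_I = 0.33 × 0.000241077 = 7.95555e-05
  π_II·p_II = 0.13 × 0.000130358 = 1.69465e-05
  π_III·p_III = 0.21 × 7.54074e-07 = 1.58356e-07
  π_IV·p_IV = 0.33 × 1.57687e-05 = 5.20368e-06
Marginal: 7.95555e-05 + 1.69465e-05 + 1.58356e-07 + 5.20368e-06 = 0.000101864
P(Cluster IV | x) ≈ 0.051

0.051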